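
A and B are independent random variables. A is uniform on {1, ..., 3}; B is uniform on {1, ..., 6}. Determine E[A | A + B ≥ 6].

20/9

Outcomes with A + B ≥ 6: (1,5), (1,6), (2,4), (2,5), (2,6), (3,3), (3,4), (3,5), (3,6), each with probability 1/18.
E[A | A + B ≥ 6] = (1 + 1 + 2 + 2 + 2 + 3 + 3 + 3 + 3) / 9 = 20/9.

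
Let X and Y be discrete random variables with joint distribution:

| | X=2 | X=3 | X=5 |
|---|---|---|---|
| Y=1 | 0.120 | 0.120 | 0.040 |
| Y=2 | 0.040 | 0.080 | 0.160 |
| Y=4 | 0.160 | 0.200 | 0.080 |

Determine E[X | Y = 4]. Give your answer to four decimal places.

3.0000

P(Y = 4) = 0.440.
Σ X·P over the event = 2·(0.160) + 3·(0.200) + 5·(0.080) = 1.320.
E[X | Y = 4] = (1.320) / (0.440) = 3.0000.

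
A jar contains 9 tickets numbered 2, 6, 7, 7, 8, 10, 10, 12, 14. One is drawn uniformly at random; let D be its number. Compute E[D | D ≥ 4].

37/4

P(D ≥ 4) = 8/9.
Σ over the event: 6·1/9 + 7·2/9 + 8·1/9 + 10·2/9 + 12·1/9 + 14·1/9 = 74/9.
E[D | D ≥ 4] = (74/9) / (8/9) = 37/4.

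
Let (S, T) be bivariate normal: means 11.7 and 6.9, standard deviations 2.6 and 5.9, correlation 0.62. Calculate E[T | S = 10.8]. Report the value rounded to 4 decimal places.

5.6338

The regression of T on S has slope ρ·σ_T/σ_S and passes through (μ_S, μ_T).
E[T | S=10.8] = 6.9 + (0.62)·(5.9/2.6)·(10.8 − (11.7)) = 6.9 + (1.4069)·(-0.9) = 5.6338.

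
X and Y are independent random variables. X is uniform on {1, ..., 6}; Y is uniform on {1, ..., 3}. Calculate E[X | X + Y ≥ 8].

P(X + Y ≥ 8) = 1/6.
Summing X·P(x,y) over outcomes with X + Y ≥ 8 gives 17/18.
E[X | X + Y ≥ 8] = (17/18) / (1/6) = 17/3.

17/3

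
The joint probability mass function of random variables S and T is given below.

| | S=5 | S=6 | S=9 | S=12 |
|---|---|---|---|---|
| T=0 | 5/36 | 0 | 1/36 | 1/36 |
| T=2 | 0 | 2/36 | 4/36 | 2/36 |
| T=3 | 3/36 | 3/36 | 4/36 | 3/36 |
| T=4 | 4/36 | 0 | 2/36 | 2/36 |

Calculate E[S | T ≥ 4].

31/4

P(T ≥ 4) = 2/9.
Σ S·P over the event = 5·(4/36) + 9·(2/36) + 12·(2/36) = 31/18.
E[S | T ≥ 4] = (31/18) / (2/9) = 31/4.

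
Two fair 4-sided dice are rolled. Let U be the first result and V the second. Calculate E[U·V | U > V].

35/6

Outcomes with U > V: (2,1), (3,1), (3,2), (4,1), (4,2), (4,3), each with probability 1/16.
E[U·V | U > V] = (2 + 3 + 6 + 4 + 8 + 12) / 6 = 35/6.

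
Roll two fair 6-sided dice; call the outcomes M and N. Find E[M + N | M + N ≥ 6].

106/13

P(M + N ≥ 6) = 13/18.
Summing (M+N)·P(x,y) over outcomes with M + N ≥ 6 gives 53/9.
E[M + N | M + N ≥ 6] = (53/9) / (13/18) = 106/13.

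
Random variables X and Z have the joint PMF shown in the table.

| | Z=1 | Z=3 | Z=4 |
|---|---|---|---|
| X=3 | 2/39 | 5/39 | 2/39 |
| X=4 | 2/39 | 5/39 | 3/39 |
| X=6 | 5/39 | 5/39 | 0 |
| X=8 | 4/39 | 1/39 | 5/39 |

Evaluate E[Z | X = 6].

P(X = 6) = 10/39.
Σ Z·P over the event = 1·(5/39) + 3·(5/39) = 20/39.
E[Z | X = 6] = (20/39) / (10/39) = 2.

2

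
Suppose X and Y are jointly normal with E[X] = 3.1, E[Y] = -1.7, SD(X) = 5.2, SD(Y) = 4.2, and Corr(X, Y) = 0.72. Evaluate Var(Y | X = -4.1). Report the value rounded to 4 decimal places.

8.4954

For a bivariate normal, Var(Y | X=x) = σ_Y²(1 − ρ²).
Var(Y | X=-4.1) = (4.2)²·(1 − (0.72)²) = 17.64·0.4816 = 8.4954.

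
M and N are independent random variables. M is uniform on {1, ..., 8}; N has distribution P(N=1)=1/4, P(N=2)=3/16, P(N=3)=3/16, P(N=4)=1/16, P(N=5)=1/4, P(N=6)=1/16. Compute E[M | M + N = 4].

21/10

P(M + N = 4) = 5/64.
Summing M·P(x,y) over outcomes with M + N = 4 gives 21/128.
E[M | M + N = 4] = (21/128) / (5/64) = 21/10.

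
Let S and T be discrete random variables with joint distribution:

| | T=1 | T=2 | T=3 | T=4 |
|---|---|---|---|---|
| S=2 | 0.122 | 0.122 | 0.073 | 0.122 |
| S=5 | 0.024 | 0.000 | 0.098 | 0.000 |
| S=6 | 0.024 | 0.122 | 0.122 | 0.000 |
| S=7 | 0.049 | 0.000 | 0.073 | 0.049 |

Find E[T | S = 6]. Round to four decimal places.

P(S = 6) = 0.268.
Summing T·P(S=x,T=y) over the conditioning event gives 0.634.
E[T | S = 6] = (0.634) / (0.268) = 2.3657.

2.3657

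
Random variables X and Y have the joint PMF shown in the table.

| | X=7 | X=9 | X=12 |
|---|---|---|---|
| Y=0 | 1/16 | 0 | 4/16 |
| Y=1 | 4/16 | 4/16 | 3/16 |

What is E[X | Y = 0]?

P(Y = 0) = 5/16.
Σ X·P over the event = 7·(1/16) + 12·(4/16) = 55/16.
E[X | Y = 0] = (55/16) / (5/16) = 11.

11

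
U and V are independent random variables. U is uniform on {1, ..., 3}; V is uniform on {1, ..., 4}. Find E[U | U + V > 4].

Outcomes with U + V > 4: (1,4), (2,3), (2,4), (3,2), (3,3), (3,4), each with probability 1/12.
E[U | U + V > 4] = (1 + 2 + 2 + 3 + 3 + 3) / 6 = 7/3.

7/3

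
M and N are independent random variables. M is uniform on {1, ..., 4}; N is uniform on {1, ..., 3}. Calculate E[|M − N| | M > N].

5/3

Outcomes with M > N: (2,1), (3,1), (3,2), (4,1), (4,2), (4,3), each with probability 1/12.
E[|M − N| | M > N] = (1 + 2 + 1 + 3 + 2 + 1) / 6 = 5/3.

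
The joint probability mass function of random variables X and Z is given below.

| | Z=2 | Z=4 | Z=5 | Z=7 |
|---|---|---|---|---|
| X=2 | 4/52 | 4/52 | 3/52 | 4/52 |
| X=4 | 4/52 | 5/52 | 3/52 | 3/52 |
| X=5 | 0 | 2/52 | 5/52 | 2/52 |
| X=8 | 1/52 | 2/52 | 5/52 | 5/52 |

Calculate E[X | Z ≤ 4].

P(Z ≤ 4) = 11/26.
Σ X·P over the event = 2·(4/52) + 2·(4/52) + 4·(4/52) + 4·(5/52) + 5·(2/52) + 8·(1/52) + 8·(2/52) = 43/26.
E[X | Z ≤ 4] = (43/26) / (11/26) = 43/11.

43/11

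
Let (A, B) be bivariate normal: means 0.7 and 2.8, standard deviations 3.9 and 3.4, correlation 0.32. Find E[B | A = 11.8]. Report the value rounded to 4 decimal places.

5.8966

The regression of B on A has slope ρ·σ_B/σ_A and passes through (μ_A, μ_B).
E[B | A=11.8] = 2.8 + (0.32)·(3.4/3.9)·(11.8 − (0.7)) = 2.8 + (0.27897)·(11.1) = 5.8966.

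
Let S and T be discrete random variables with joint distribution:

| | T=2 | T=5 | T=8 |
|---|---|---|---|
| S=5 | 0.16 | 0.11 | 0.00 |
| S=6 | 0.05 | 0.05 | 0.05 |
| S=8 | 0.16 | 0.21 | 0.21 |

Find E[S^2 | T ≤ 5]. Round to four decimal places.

45.9865

P(T ≤ 5) = 0.74.
Σ S^2·P over the event = 25·(0.16) + 25·(0.11) + 36·(0.05) + 36·(0.05) + 64·(0.16) + 64·(0.21) = 34.03.
E[S^2 | T ≤ 5] = (34.03) / (0.74) = 45.9865.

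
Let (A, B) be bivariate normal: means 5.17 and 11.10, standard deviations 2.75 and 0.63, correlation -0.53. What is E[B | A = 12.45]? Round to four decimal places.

The regression of B on A has slope ρ·σ_B/σ_A and passes through (μ_A, μ_B).
E[B | A=12.45] = 11.10 + (-0.53)·(0.63/2.75)·(12.45 − (5.17)) = 11.10 + (-0.12142)·(7.28) = 10.2161.

10.2161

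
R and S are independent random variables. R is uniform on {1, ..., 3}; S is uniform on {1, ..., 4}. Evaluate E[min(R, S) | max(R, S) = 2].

4/3

Outcomes with max(R, S) = 2: (1,2), (2,1), (2,2), each with probability 1/12.
E[min(R, S) | max(R, S) = 2] = (1 + 1 + 2) / 3 = 4/3.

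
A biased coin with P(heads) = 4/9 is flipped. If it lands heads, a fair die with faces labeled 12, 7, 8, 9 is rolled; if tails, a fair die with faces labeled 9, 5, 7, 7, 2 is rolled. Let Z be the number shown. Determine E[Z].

22/3

E[Z | heads] = (12+7+8+9)/4 = 9.
E[Z | tails] = (9+5+7+7+2)/5 = 6.
E[Z] = (4/9)·(9) + (5/9)·(6) = 22/3.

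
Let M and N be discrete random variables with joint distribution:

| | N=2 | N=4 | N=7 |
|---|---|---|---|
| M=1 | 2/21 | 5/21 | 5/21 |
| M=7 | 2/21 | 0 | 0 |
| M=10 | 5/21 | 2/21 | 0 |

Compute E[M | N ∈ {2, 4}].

91/16

P(N ∈ {2, 4}) = 16/21.
Σ M·P over the event = 1·(2/21) + 1·(5/21) + 7·(2/21) + 10·(5/21) + 10·(2/21) = 13/3.
E[M | N ∈ {2, 4}] = (13/3) / (16/21) = 91/16.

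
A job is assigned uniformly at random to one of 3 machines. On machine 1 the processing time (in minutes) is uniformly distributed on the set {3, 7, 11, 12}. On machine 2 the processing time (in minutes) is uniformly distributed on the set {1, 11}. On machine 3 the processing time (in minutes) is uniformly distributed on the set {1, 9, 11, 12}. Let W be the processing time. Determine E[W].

E[W | machine 1] = (3+7+11+12)/4 = 33/4.
E[W | machine 2] = (1+11)/2 = 6.
E[W | machine 3] = (1+9+11+12)/4 = 33/4.
By the law of total expectation,
E[W] = (1/3)·(33/4) + (1/3)·(6) + (1/3)·(33/4) = 15/2.

15/2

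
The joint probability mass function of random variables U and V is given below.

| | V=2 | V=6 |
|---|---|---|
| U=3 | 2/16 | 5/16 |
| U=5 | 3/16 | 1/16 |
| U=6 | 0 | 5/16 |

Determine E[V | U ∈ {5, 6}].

14/3

P(U ∈ {5, 6}) = 9/16.
Σ V·P over the event = 2·(3/16) + 6·(1/16) + 6·(5/16) = 21/8.
E[V | U ∈ {5, 6}] = (21/8) / (9/16) = 14/3.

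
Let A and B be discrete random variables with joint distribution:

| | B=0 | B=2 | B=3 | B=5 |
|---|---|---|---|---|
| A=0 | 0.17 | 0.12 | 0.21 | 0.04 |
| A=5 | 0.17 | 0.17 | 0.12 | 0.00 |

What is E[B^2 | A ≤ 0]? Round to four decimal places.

P(A ≤ 0) = 0.54.
Σ B^2·P over the event = 0·(0.17) + 4·(0.12) + 9·(0.21) + 25·(0.04) = 3.37.
E[B^2 | A ≤ 0] = (3.37) / (0.54) = 6.2407.

6.2407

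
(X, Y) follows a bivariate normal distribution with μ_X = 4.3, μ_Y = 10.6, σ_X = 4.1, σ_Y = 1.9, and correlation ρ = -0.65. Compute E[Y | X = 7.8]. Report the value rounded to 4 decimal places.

9.5457

For a bivariate normal, E[Y | X=x] = μ_Y + ρ·(σ_Y/σ_X)·(x − μ_X).
E[Y | X=7.8] = 10.6 + (-0.65)·(1.9/4.1)·(7.8 − (4.3)) = 10.6 + (-0.30122)·(3.5) = 9.5457.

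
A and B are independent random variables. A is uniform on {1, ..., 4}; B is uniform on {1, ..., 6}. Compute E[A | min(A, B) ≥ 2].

3

P(min(A, B) ≥ 2) = 5/8.
Summing A·P(x,y) over outcomes with min(A, B) ≥ 2 gives 15/8.
E[A | min(A, B) ≥ 2] = (15/8) / (5/8) = 3.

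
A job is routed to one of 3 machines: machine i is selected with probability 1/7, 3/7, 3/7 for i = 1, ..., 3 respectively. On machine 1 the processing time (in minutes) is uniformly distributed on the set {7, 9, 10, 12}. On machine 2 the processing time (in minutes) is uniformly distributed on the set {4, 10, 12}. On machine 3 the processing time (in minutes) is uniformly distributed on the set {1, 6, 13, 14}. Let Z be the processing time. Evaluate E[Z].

61/7

E[Z | machine 1] = (7+9+10+12)/4 = 19/2.
E[Z | machine 2] = (4+10+12)/3 = 26/3.
E[Z | machine 3] = (1+6+13+14)/4 = 17/2.
E[Z] = (1/7)·(19/2) + (3/7)·(26/3) + (3/7)·(17/2) = 61/7.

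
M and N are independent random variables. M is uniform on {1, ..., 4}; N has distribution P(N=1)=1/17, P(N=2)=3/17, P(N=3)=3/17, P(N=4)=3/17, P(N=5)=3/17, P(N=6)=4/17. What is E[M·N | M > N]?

29/4

P(M > N) = 3/17.
Summing MN·P(x,y) over outcomes with M > N gives 87/68.
E[M·N | M > N] = (87/68) / (3/17) = 29/4.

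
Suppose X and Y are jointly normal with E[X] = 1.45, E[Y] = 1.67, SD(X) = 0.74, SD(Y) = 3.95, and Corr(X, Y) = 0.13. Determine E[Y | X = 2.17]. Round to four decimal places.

2.1696

E[Y | X=x] = μ_Y + ρ(σ_Y/σ_X)(x − μ_X) for jointly normal variables.
E[Y | X=2.17] = 1.67 + (0.13)·(3.95/0.74)·(2.17 − (1.45)) = 1.67 + (0.69392)·(0.72) = 2.1696.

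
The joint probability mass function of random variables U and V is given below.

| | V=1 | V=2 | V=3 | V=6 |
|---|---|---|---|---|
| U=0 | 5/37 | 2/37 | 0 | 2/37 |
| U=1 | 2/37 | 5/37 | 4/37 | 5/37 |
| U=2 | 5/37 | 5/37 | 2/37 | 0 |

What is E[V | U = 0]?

P(U = 0) = 9/37.
Σ V·P over the event = 1·(5/37) + 2·(2/37) + 6·(2/37) = 21/37.
E[V | U = 0] = (21/37) / (9/37) = 7/3.

7/3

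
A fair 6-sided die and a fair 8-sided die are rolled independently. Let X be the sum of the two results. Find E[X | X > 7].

272/27

P(X > 7) = 9/16.
Σ over the event: 8·1/8 + 9·1/8 + 10·5/48 + 11·1/12 + 12·1/16 + 13·1/24 + 14·1/48 = 17/3.
E[X | X > 7] = (17/3) / (9/16) = 272/27.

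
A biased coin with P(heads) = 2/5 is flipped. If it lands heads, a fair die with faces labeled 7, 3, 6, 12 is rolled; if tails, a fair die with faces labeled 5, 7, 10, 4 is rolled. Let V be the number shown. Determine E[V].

67/10

E[V | heads] = (7+3+6+12)/4 = 7.
E[V | tails] = (5+7+10+4)/4 = 13/2.
E[V] = (2/5)·(7) + (3/5)·(13/2) = 67/10.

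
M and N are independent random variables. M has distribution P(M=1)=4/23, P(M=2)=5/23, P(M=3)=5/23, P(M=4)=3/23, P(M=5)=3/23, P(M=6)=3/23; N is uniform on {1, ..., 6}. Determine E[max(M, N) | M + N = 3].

2

P(M + N = 3) = 3/46.
Summing max(M,N)·P(x,y) over outcomes with M + N = 3 gives 3/23.
E[max(M, N) | M + N = 3] = (3/23) / (3/46) = 2.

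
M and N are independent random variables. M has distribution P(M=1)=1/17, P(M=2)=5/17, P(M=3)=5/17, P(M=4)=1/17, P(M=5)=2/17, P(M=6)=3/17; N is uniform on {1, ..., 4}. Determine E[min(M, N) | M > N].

2

P(M > N) = 19/34.
Summing min(M,N)·P(x,y) over outcomes with M > N gives 19/17.
E[min(M, N) | M > N] = (19/17) / (19/34) = 2.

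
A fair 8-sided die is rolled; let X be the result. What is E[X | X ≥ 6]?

7

Given X ≥ 6, X is equally likely to be any of {6, 7, 8}.
E[X | X ≥ 6] = (6 + 7 + 8) / 3 = 7.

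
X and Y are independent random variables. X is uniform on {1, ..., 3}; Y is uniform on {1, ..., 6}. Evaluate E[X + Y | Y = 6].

Outcomes with Y = 6: (1,6), (2,6), (3,6), each with probability 1/18.
E[X + Y | Y = 6] = (7 + 8 + 9) / 3 = 8.

8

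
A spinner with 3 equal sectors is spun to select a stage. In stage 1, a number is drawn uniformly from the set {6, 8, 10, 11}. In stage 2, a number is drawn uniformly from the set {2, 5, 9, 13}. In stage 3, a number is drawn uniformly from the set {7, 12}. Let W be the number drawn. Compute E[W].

E[W | stage 1] = (6+8+10+11)/4 = 35/4.
E[W | stage 2] = (2+5+9+13)/4 = 29/4.
E[W | stage 3] = (7+12)/2 = 19/2.
By the law of total expectation,
E[W] = (1/3)·(35/4) + (1/3)·(29/4) + (1/3)·(19/2) = 17/2.

17/2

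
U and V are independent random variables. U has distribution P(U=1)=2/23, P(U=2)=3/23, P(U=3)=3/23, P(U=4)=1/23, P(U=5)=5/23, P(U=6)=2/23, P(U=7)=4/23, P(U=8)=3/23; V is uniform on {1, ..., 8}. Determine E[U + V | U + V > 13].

279/19

P(U + V > 13) = 19/184.
Summing (U+V)·P(x,y) over outcomes with U + V > 13 gives 279/184.
E[U + V | U + V > 13] = (279/184) / (19/184) = 279/19.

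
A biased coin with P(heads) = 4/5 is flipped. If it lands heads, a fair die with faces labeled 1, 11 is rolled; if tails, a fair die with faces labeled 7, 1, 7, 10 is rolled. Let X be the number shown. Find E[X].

E[X | heads] = (1+11)/2 = 6.
E[X | tails] = (7+1+7+10)/4 = 25/4.
E[X] = (4/5)·(6) + (1/5)·(25/4) = 121/20.

121/20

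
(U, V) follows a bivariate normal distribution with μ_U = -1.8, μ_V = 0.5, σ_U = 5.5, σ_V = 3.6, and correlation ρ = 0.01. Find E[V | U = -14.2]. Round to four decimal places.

The regression of V on U has slope ρ·σ_V/σ_U and passes through (μ_U, μ_V).
E[V | U=-14.2] = 0.5 + (0.01)·(3.6/5.5)·(-14.2 − (-1.8)) = 0.5 + (0.0065455)·(-12.4) = 0.4188.

0.4188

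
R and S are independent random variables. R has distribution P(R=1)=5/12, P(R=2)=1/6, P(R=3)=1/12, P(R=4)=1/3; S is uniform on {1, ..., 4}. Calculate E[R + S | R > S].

87/16

P(R > S) = 1/3.
Summing (R+S)·P(x,y) over outcomes with R > S gives 29/16.
E[R + S | R > S] = (29/16) / (1/3) = 87/16.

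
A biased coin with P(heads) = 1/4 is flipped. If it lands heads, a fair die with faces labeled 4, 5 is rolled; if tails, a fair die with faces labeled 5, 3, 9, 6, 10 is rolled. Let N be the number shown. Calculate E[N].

243/40

E[N | heads] = (4+5)/2 = 9/2.
E[N | tails] = (5+3+9+6+10)/5 = 33/5.
By the law of total expectation,
E[N] = (1/4)·(9/2) + (3/4)·(33/5) = 243/40.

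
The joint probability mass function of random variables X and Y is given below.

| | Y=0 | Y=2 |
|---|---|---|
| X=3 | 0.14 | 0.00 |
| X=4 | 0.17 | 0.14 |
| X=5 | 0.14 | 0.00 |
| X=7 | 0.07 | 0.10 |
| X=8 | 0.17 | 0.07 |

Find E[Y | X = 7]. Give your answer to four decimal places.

1.1765

P(X = 7) = 0.17.
Σ Y·P over the event = 0·(0.07) + 2·(0.10) = 0.20.
E[Y | X = 7] = (0.20) / (0.17) = 1.1765.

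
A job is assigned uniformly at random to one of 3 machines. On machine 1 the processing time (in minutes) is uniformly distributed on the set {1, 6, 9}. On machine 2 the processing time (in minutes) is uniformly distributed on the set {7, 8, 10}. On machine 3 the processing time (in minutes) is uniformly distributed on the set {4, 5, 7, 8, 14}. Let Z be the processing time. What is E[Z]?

E[Z | machine 1] = (1+6+9)/3 = 16/3.
E[Z | machine 2] = (7+8+10)/3 = 25/3.
E[Z | machine 3] = (4+5+7+8+14)/5 = 38/5.
E[Z] = (1/3)·(16/3) + (1/3)·(25/3) + (1/3)·(38/5) = 319/45.

319/45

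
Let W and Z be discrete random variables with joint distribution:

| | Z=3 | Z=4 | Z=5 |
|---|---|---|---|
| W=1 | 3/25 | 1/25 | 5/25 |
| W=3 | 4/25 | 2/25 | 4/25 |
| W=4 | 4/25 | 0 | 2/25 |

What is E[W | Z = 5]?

P(Z = 5) = 11/25.
Σ W·P over the event = 1·(5/25) + 3·(4/25) + 4·(2/25) = 1.
E[W | Z = 5] = (1) / (11/25) = 25/11.

25/11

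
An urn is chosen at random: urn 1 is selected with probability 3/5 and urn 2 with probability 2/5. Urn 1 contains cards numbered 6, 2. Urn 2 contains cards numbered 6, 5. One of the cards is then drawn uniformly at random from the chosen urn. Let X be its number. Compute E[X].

23/5

E[X | urn 1] = (6+2)/2 = 4.
E[X | urn 2] = (6+5)/2 = 11/2.
E[X] = (3/5)·(4) + (2/5)·(11/2) = 23/5.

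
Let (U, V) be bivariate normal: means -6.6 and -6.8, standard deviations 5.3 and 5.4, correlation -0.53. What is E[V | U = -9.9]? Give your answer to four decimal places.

-5.0180

For a bivariate normal, E[V | U=x] = μ_V + ρ·(σ_V/σ_U)·(x − μ_U).
E[V | U=-9.9] = -6.8 + (-0.53)·(5.4/5.3)·(-9.9 − (-6.6)) = -6.8 + (-0.54)·(-3.3) = -5.0180.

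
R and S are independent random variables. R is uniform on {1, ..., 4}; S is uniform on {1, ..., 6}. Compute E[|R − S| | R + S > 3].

P(R + S > 3) = 7/8.
Summing |R−S|·P(x,y) over outcomes with R + S > 3 gives 7/4.
E[|R − S| | R + S > 3] = (7/4) / (7/8) = 2.

2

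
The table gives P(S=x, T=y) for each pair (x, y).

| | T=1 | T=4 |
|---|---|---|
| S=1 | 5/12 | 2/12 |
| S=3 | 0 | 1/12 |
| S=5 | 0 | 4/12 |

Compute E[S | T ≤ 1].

P(T ≤ 1) = 5/12.
Σ S·P over the event = 1·(5/12) = 5/12.
E[S | T ≤ 1] = (5/12) / (5/12) = 1.

1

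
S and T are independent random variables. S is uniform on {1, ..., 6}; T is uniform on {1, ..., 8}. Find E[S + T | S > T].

P(S > T) = 5/16.
Summing (S+T)·P(x,y) over outcomes with S > T gives 35/16.
E[S + T | S > T] = (35/16) / (5/16) = 7.

7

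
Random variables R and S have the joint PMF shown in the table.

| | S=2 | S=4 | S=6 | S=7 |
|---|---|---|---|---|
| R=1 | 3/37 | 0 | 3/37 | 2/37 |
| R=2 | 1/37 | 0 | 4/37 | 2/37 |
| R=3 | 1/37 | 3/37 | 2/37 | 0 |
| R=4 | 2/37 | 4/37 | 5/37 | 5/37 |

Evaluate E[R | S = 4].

25/7

P(S = 4) = 7/37.
Σ R·P over the event = 3·(3/37) + 4·(4/37) = 25/37.
E[R | S = 4] = (25/37) / (7/37) = 25/7.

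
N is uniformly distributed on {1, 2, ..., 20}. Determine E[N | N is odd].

Given N is odd, N is equally likely to be any of {1, 3, 5, 7, 9, 11, 13, 15, 17, 19}.
E[N | N is odd] = (1 + 3 + 5 + 7 + 9 + 11 + 13 + 15 + 17 + 19) / 10 = 10.

10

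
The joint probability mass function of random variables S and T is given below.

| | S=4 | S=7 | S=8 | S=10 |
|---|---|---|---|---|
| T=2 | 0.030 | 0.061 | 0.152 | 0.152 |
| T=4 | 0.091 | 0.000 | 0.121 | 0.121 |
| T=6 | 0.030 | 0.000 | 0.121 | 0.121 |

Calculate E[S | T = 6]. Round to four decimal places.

P(T = 6) = 0.272.
Σ S·P over the event = 4·(0.030) + 8·(0.121) + 10·(0.121) = 2.298.
E[S | T = 6] = (2.298) / (0.272) = 8.4485.

8.4485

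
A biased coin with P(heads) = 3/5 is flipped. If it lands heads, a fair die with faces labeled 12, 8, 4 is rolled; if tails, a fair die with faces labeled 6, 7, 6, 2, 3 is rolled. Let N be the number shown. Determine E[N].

E[N | heads] = (12+8+4)/3 = 8.
E[N | tails] = (6+7+6+2+3)/5 = 24/5.
E[N] = (3/5)·(8) + (2/5)·(24/5) = 168/25.

168/25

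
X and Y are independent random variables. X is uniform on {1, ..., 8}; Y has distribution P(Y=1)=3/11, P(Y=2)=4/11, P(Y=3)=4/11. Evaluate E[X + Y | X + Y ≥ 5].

509/67

P(X + Y ≥ 5) = 67/88.
Summing (X+Y)·P(x,y) over outcomes with X + Y ≥ 5 gives 509/88.
E[X + Y | X + Y ≥ 5] = (509/88) / (67/88) = 509/67.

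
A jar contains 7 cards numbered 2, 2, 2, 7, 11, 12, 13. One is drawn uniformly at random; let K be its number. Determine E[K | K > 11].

P(K > 11) = 2/7.
Σ over the event: 12·1/7 + 13·1/7 = 25/7.
E[K | K > 11] = (25/7) / (2/7) = 25/2.

25/2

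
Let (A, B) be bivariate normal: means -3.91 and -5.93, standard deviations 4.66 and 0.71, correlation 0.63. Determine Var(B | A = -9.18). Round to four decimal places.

0.3040

Var(B | A=x) = (1 − ρ²)·σ_B².
Var(B | A=-9.18) = (0.71)²·(1 − (0.63)²) = 0.5041·0.6031 = 0.3040.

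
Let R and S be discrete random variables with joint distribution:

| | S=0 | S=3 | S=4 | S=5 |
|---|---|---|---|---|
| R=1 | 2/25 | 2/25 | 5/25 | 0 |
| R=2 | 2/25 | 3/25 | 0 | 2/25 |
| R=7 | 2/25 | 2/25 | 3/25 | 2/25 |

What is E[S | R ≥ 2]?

P(R ≥ 2) = 16/25.
Summing S·P(R=x,S=y) over the conditioning event gives 47/25.
E[S | R ≥ 2] = (47/25) / (16/25) = 47/16.

47/16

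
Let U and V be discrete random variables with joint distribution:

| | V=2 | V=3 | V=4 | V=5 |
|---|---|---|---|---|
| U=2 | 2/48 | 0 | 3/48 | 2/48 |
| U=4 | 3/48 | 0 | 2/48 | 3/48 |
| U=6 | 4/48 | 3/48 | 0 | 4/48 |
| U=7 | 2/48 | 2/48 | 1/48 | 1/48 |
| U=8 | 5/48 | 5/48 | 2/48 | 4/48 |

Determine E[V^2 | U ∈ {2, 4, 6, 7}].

P(U ∈ {2, 4, 6, 7}) = 2/3.
Summing V^2·P(U=x,V=y) over the conditioning event gives 145/16.
E[V^2 | U ∈ {2, 4, 6, 7}] = (145/16) / (2/3) = 435/32.

435/32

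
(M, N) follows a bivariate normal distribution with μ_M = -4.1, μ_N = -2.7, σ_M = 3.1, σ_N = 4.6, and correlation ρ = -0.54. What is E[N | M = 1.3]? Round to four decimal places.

E[N | M=x] = μ_N + ρ(σ_N/σ_M)(x − μ_M) for jointly normal variables.
E[N | M=1.3] = -2.7 + (-0.54)·(4.6/3.1)·(1.3 − (-4.1)) = -2.7 + (-0.80129)·(5.4) = -7.0270.

-7.0270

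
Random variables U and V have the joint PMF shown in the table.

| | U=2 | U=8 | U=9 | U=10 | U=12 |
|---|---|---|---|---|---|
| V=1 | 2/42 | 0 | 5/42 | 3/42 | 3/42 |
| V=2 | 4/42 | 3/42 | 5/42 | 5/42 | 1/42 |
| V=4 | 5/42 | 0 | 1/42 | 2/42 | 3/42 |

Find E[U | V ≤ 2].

254/31

P(V ≤ 2) = 31/42.
Summing U·P(U=x,V=y) over the conditioning event gives 127/21.
E[U | V ≤ 2] = (127/21) / (31/42) = 254/31.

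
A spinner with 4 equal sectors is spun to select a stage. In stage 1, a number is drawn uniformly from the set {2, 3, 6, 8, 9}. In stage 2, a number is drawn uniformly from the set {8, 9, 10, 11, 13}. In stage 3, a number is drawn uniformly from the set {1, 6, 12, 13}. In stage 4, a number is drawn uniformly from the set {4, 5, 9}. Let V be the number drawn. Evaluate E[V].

E[V | stage 1] = (2+3+6+8+9)/5 = 28/5.
E[V | stage 2] = (8+9+10+11+13)/5 = 51/5.
E[V | stage 3] = (1+6+12+13)/4 = 8.
E[V | stage 4] = (4+5+9)/3 = 6.
E[V] = (1/4)·(28/5) + (1/4)·(51/5) + (1/4)·(8) + (1/4)·(6) = 149/20.

149/20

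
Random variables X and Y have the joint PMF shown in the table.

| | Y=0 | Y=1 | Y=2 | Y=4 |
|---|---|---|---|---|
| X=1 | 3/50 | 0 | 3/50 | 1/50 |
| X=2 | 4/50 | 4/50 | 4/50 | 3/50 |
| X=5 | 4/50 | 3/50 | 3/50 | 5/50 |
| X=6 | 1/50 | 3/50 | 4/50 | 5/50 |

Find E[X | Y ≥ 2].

P(Y ≥ 2) = 14/25.
Σ X·P over the event = 1·(3/50) + 1·(1/50) + 2·(4/50) + 2·(3/50) + 5·(3/50) + 5·(5/50) + 6·(4/50) + 6·(5/50) = 56/25.
E[X | Y ≥ 2] = (56/25) / (14/25) = 4.

4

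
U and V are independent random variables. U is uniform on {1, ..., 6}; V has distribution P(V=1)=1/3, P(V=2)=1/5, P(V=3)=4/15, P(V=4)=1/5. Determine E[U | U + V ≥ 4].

P(U + V ≥ 4) = 77/90.
Summing U·P(x,y) over outcomes with U + V ≥ 4 gives 33/10.
E[U | U + V ≥ 4] = (33/10) / (77/90) = 27/7.

27/7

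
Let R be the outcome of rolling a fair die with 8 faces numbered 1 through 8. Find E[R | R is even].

5

Given R is even, R is equally likely to be any of {2, 4, 6, 8}.
E[R | R is even] = (2 + 4 + 6 + 8) / 4 = 5.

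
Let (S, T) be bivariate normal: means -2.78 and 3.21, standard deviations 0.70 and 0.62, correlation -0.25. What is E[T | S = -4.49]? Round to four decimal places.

The regression of T on S has slope ρ·σ_T/σ_S and passes through (μ_S, μ_T).
E[T | S=-4.49] = 3.21 + (-0.25)·(0.62/0.70)·(-4.49 − (-2.78)) = 3.21 + (-0.22143)·(-1.71) = 3.5886.

3.5886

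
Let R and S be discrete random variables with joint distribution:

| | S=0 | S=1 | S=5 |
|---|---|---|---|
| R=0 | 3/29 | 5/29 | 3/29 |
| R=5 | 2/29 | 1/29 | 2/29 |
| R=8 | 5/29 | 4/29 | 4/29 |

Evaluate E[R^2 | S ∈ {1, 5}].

P(S ∈ {1, 5}) = 19/29.
Σ R^2·P over the event = 0·(5/29) + 0·(3/29) + 25·(1/29) + 25·(2/29) + 64·(4/29) + 64·(4/29) = 587/29.
E[R^2 | S ∈ {1, 5}] = (587/29) / (19/29) = 587/19.

587/19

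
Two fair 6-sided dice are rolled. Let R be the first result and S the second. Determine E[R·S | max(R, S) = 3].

27/5

Outcomes with max(R, S) = 3: (1,3), (2,3), (3,1), (3,2), (3,3), each with probability 1/36.
E[R·S | max(R, S) = 3] = (3 + 6 + 3 + 6 + 9) / 5 = 27/5.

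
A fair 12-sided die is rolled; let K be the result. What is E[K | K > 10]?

23/2

Given K > 10, K is equally likely to be any of {11, 12}.
E[K | K > 10] = (11 + 12) / 2 = 23/2.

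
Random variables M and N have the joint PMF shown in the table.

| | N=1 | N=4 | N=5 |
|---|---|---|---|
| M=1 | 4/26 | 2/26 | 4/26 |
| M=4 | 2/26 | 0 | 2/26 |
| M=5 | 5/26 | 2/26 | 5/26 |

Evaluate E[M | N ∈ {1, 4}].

P(N ∈ {1, 4}) = 15/26.
Σ M·P over the event = 1·(4/26) + 1·(2/26) + 4·(2/26) + 5·(5/26) + 5·(2/26) = 49/26.
E[M | N ∈ {1, 4}] = (49/26) / (15/26) = 49/15.

49/15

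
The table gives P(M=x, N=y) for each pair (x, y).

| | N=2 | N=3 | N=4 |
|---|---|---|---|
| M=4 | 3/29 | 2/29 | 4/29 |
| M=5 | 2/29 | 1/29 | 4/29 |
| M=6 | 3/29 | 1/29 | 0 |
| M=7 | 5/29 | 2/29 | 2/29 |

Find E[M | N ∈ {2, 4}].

125/23

P(N ∈ {2, 4}) = 23/29.
Σ M·P over the event = 4·(3/29) + 4·(4/29) + 5·(2/29) + 5·(4/29) + 6·(3/29) + 7·(5/29) + 7·(2/29) = 125/29.
E[M | N ∈ {2, 4}] = (125/29) / (23/29) = 125/23.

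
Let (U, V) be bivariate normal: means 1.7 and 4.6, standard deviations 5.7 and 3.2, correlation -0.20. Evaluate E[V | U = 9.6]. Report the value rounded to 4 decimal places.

3.7130

The regression of V on U has slope ρ·σ_V/σ_U and passes through (μ_U, μ_V).
E[V | U=9.6] = 4.6 + (-0.20)·(3.2/5.7)·(9.6 − (1.7)) = 4.6 + (-0.11228)·(7.9) = 3.7130.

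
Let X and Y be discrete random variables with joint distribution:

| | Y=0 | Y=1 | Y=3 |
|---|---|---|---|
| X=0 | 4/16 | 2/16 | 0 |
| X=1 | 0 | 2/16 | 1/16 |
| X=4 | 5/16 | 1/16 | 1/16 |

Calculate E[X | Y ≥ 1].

P(Y ≥ 1) = 7/16.
Σ X·P over the event = 0·(2/16) + 1·(2/16) + 1·(1/16) + 4·(1/16) + 4·(1/16) = 11/16.
E[X | Y ≥ 1] = (11/16) / (7/16) = 11/7.

11/7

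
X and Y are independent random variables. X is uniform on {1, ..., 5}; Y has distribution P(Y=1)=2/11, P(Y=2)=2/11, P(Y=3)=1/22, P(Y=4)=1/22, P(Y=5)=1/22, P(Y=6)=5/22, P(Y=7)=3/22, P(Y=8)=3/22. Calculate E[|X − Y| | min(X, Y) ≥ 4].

53/26

P(min(X, Y) ≥ 4) = 13/55.
Summing |X−Y|·P(x,y) over outcomes with min(X, Y) ≥ 4 gives 53/110.
E[|X − Y| | min(X, Y) ≥ 4] = (53/110) / (13/55) = 53/26.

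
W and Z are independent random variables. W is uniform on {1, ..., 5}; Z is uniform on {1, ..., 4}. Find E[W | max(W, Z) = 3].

Outcomes with max(W, Z) = 3: (1,3), (2,3), (3,1), (3,2), (3,3), each with probability 1/20.
E[W | max(W, Z) = 3] = (1 + 2 + 3 + 3 + 3) / 5 = 12/5.

12/5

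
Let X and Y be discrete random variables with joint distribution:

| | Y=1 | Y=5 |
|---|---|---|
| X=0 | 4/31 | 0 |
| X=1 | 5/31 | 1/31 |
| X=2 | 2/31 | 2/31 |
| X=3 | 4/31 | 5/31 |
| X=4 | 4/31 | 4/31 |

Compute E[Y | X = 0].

P(X = 0) = 4/31.
Σ Y·P over the event = 1·(4/31) = 4/31.
E[Y | X = 0] = (4/31) / (4/31) = 1.

1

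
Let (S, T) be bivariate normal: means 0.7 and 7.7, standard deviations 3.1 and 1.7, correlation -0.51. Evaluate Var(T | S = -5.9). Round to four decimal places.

Var(T | S=x) = (1 − ρ²)·σ_T².
Var(T | S=-5.9) = (1.7)²·(1 − (-0.51)²) = 2.89·0.7399 = 2.1383.

2.1383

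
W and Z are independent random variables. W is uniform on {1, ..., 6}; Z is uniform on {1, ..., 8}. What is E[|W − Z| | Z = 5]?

Outcomes with Z = 5: (1,5), (2,5), (3,5), (4,5), (5,5), (6,5), each with probability 1/48.
E[|W − Z| | Z = 5] = (4 + 3 + 2 + 1 + 0 + 1) / 6 = 11/6.

11/6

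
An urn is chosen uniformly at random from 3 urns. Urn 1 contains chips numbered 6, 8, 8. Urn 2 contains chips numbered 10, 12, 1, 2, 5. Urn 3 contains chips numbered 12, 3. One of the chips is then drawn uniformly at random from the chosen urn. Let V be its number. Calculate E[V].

E[V | urn 1] = (6+8+8)/3 = 22/3.
E[V | urn 2] = (10+12+1+2+5)/5 = 6.
E[V | urn 3] = (12+3)/2 = 15/2.
E[V] = (1/3)·(22/3) + (1/3)·(6) + (1/3)·(15/2) = 125/18.

125/18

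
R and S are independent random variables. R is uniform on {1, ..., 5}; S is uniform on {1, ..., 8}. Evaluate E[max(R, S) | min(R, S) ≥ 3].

103/18

P(min(R, S) ≥ 3) = 9/20.
Summing max(R,S)·P(x,y) over outcomes with min(R, S) ≥ 3 gives 103/40.
E[max(R, S) | min(R, S) ≥ 3] = (103/40) / (9/20) = 103/18.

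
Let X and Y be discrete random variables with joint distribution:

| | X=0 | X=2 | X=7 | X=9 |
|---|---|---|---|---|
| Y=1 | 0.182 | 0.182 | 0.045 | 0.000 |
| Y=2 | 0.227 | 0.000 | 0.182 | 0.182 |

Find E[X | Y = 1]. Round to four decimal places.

P(Y = 1) = 0.409.
Σ X·P over the event = 0·(0.182) + 2·(0.182) + 7·(0.045) = 0.679.
E[X | Y = 1] = (0.679) / (0.409) = 1.6601.

1.6601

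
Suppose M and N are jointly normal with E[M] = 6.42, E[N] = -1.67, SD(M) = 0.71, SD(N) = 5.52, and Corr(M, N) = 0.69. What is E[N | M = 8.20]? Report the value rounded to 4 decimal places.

The regression of N on M has slope ρ·σ_N/σ_M and passes through (μ_M, μ_N).
E[N | M=8.20] = -1.67 + (0.69)·(5.52/0.71)·(8.20 − (6.42)) = -1.67 + (5.3645)·(1.78) = 7.8788.

7.8788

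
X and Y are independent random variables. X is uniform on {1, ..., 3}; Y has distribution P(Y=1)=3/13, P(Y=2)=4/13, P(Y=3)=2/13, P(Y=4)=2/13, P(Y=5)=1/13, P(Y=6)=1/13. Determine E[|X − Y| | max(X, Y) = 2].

P(max(X, Y) = 2) = 11/39.
Summing |X−Y|·P(x,y) over outcomes with max(X, Y) = 2 gives 7/39.
E[|X − Y| | max(X, Y) = 2] = (7/39) / (11/39) = 7/11.

7/11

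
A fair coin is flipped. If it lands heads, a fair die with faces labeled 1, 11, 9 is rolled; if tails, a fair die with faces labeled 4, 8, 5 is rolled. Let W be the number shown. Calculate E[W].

E[W | heads] = (1+11+9)/3 = 7.
E[W | tails] = (4+8+5)/3 = 17/3.
By the law of total expectation,
E[W] = (1/2)·(7) + (1/2)·(17/3) = 19/3.

19/3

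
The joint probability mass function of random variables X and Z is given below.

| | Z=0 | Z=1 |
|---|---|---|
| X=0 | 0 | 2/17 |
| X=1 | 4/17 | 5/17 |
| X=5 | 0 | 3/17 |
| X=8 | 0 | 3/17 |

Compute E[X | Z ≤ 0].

1

P(Z ≤ 0) = 4/17.
Σ X·P over the event = 1·(4/17) = 4/17.
E[X | Z ≤ 0] = (4/17) / (4/17) = 1.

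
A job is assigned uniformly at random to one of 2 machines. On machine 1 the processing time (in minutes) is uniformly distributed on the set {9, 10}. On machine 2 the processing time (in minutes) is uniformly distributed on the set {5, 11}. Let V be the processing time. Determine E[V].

35/4

E[V | machine 1] = (9+10)/2 = 19/2.
E[V | machine 2] = (5+11)/2 = 8.
By the law of total expectation,
E[V] = (1/2)·(19/2) + (1/2)·(8) = 35/4.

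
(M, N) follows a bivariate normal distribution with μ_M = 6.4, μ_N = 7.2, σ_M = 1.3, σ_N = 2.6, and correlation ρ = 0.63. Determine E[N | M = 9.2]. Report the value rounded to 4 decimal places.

10.7280

The regression of N on M has slope ρ·σ_N/σ_M and passes through (μ_M, μ_N).
E[N | M=9.2] = 7.2 + (0.63)·(2.6/1.3)·(9.2 − (6.4)) = 7.2 + (1.26)·(2.8) = 10.7280.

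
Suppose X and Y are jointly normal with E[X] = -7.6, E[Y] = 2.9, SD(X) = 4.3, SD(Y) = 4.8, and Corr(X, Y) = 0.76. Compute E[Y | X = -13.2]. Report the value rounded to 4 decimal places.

E[Y | X=x] = μ_Y + ρ(σ_Y/σ_X)(x − μ_X) for jointly normal variables.
E[Y | X=-13.2] = 2.9 + (0.76)·(4.8/4.3)·(-13.2 − (-7.6)) = 2.9 + (0.84837)·(-5.6) = -1.8509.

-1.8509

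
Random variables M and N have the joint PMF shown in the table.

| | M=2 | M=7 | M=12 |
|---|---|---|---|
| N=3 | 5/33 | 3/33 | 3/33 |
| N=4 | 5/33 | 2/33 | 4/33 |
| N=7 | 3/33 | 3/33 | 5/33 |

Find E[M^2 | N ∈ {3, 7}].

P(N ∈ {3, 7}) = 2/3.
Σ M^2·P over the event = 4·(5/33) + 4·(3/33) + 49·(3/33) + 49·(3/33) + 144·(3/33) + 144·(5/33) = 1478/33.
E[M^2 | N ∈ {3, 7}] = (1478/33) / (2/3) = 739/11.

739/11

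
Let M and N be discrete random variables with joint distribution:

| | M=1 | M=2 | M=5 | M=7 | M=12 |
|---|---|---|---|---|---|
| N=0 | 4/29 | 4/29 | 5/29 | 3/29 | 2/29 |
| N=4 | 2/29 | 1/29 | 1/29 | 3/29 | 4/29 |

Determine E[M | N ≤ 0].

P(N ≤ 0) = 18/29.
Summing M·P(M=x,N=y) over the conditioning event gives 82/29.
E[M | N ≤ 0] = (82/29) / (18/29) = 41/9.

41/9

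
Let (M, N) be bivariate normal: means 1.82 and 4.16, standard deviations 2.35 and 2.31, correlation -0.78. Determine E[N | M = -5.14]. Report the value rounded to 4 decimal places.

9.4964

The regression of N on M has slope ρ·σ_N/σ_M and passes through (μ_M, μ_N).
E[N | M=-5.14] = 4.16 + (-0.78)·(2.31/2.35)·(-5.14 − (1.82)) = 4.16 + (-0.76672)·(-6.96) = 9.4964.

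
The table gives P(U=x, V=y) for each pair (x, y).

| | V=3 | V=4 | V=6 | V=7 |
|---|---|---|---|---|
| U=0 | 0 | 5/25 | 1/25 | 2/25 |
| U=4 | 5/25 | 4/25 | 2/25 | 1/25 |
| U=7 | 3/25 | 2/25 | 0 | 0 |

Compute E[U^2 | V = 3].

227/8

P(V = 3) = 8/25.
Σ U^2·P over the event = 16·(5/25) + 49·(3/25) = 227/25.
E[U^2 | V = 3] = (227/25) / (8/25) = 227/8.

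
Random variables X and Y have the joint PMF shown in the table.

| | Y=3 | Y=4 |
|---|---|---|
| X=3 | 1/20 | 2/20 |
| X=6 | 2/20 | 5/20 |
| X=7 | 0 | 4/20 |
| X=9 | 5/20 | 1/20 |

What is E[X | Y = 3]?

P(Y = 3) = 2/5.
Σ X·P over the event = 3·(1/20) + 6·(2/20) + 9·(5/20) = 3.
E[X | Y = 3] = (3) / (2/5) = 15/2.

15/2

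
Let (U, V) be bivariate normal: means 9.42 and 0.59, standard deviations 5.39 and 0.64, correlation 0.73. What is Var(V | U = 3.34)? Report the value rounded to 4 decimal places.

0.1913

Var(V | U=x) = (1 − ρ²)·σ_V².
Var(V | U=3.34) = (0.64)²·(1 − (0.73)²) = 0.4096·0.4671 = 0.1913.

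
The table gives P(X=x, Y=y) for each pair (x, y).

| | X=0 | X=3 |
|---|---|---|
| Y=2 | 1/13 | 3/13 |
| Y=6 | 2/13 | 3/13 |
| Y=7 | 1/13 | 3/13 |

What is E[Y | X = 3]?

5

P(X = 3) = 9/13.
Summing Y·P(X=x,Y=y) over the conditioning event gives 45/13.
E[Y | X = 3] = (45/13) / (9/13) = 5.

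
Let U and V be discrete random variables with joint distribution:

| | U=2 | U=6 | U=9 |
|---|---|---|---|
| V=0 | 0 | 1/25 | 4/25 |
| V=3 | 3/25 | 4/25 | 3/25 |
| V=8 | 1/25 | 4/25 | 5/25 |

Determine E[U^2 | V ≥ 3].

238/5

P(V ≥ 3) = 4/5.
Σ U^2·P over the event = 4·(3/25) + 4·(1/25) + 36·(4/25) + 36·(4/25) + 81·(3/25) + 81·(5/25) = 952/25.
E[U^2 | V ≥ 3] = (952/25) / (4/5) = 238/5.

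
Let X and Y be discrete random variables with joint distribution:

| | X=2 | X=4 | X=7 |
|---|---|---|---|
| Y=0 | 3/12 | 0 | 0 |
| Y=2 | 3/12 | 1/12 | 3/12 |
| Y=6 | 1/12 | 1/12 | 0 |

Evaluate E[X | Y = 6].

3

P(Y = 6) = 1/6.
Σ X·P over the event = 2·(1/12) + 4·(1/12) = 1/2.
E[X | Y = 6] = (1/2) / (1/6) = 3.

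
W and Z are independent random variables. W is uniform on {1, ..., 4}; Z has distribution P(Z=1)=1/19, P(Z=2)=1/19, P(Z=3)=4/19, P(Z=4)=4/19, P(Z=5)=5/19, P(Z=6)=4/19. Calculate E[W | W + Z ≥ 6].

158/57

P(W + Z ≥ 6) = 3/4.
Summing W·P(x,y) over outcomes with W + Z ≥ 6 gives 79/38.
E[W | W + Z ≥ 6] = (79/38) / (3/4) = 158/57.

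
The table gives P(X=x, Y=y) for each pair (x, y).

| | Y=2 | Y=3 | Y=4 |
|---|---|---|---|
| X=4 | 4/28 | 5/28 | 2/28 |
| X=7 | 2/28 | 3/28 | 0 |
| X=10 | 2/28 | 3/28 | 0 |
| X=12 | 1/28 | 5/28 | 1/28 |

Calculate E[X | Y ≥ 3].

P(Y ≥ 3) = 19/28.
Σ X·P over the event = 4·(5/28) + 4·(2/28) + 7·(3/28) + 10·(3/28) + 12·(5/28) + 12·(1/28) = 151/28.
E[X | Y ≥ 3] = (151/28) / (19/28) = 151/19.

151/19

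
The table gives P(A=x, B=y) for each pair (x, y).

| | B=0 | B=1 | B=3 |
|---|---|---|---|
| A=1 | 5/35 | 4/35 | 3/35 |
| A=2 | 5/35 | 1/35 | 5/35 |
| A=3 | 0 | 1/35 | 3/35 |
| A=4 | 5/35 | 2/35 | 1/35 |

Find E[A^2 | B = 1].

49/8

P(B = 1) = 8/35.
Σ A^2·P over the event = 1·(4/35) + 4·(1/35) + 9·(1/35) + 16·(2/35) = 7/5.
E[A^2 | B = 1] = (7/5) / (8/35) = 49/8.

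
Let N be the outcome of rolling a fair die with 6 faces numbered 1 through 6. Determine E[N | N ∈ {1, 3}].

2

P(N ∈ {1, 3}) = 1/3.
Σ over the event: 1·1/6 + 3·1/6 = 2/3.
E[N | N ∈ {1, 3}] = (2/3) / (1/3) = 2.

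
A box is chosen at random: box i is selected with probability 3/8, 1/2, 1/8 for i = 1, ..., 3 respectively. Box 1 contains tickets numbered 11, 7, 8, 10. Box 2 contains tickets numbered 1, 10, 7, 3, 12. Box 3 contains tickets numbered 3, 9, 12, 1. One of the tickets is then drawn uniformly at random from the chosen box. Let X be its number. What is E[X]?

1193/160

E[X | box 1] = (11+7+8+10)/4 = 9.
E[X | box 2] = (1+10+7+3+12)/5 = 33/5.
E[X | box 3] = (3+9+12+1)/4 = 25/4.
E[X] = (3/8)·(9) + (1/2)·(33/5) + (1/8)·(25/4) = 1193/160.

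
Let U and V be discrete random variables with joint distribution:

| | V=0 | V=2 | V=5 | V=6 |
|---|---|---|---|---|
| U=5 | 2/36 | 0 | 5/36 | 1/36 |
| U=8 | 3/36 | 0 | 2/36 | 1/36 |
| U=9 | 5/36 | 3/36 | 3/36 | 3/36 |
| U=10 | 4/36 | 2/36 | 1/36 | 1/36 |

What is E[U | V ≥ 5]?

128/17

P(V ≥ 5) = 17/36.
Σ U·P over the event = 5·(5/36) + 5·(1/36) + 8·(2/36) + 8·(1/36) + 9·(3/36) + 9·(3/36) + 10·(1/36) + 10·(1/36) = 32/9.
E[U | V ≥ 5] = (32/9) / (17/36) = 128/17.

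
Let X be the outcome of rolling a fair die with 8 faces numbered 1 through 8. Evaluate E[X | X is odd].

Given X is odd, X is equally likely to be any of {1, 3, 5, 7}.
E[X | X is odd] = (1 + 3 + 5 + 7) / 4 = 4.

4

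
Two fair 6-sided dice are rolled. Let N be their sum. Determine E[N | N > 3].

P(N > 3) = 11/12.
E[N | N > 3] = (61/9) / (11/12) = 244/33.

244/33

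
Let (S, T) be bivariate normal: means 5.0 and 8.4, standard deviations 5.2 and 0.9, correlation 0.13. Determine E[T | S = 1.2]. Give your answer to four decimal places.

8.3145

E[T | S=x] = μ_T + ρ(σ_T/σ_S)(x − μ_S) for jointly normal variables.
E[T | S=1.2] = 8.4 + (0.13)·(0.9/5.2)·(1.2 − (5.0)) = 8.4 + (0.0225)·(-3.8) = 8.3145.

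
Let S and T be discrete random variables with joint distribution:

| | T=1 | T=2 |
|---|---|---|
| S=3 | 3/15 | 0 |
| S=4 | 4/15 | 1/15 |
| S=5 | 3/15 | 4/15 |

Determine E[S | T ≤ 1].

P(T ≤ 1) = 2/3.
Σ S·P over the event = 3·(3/15) + 4·(4/15) + 5·(3/15) = 8/3.
E[S | T ≤ 1] = (8/3) / (2/3) = 4.

4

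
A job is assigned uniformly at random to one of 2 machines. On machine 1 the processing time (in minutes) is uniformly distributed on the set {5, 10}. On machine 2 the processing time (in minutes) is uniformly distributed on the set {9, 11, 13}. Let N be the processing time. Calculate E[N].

E[N | machine 1] = (5+10)/2 = 15/2.
E[N | machine 2] = (9+11+13)/3 = 11.
By the law of total expectation,
E[N] = (1/2)·(15/2) + (1/2)·(11) = 37/4.

37/4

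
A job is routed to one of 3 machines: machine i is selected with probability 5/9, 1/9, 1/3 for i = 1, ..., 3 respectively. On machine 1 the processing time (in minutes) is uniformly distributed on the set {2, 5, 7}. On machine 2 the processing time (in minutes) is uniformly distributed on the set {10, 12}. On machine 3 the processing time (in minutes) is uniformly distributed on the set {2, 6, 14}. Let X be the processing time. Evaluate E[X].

169/27

E[X | machine 1] = (2+5+7)/3 = 14/3.
E[X | machine 2] = (10+12)/2 = 11.
E[X | machine 3] = (2+6+14)/3 = 22/3.
E[X] = (5/9)·(14/3) + (1/9)·(11) + (1/3)·(22/3) = 169/27.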